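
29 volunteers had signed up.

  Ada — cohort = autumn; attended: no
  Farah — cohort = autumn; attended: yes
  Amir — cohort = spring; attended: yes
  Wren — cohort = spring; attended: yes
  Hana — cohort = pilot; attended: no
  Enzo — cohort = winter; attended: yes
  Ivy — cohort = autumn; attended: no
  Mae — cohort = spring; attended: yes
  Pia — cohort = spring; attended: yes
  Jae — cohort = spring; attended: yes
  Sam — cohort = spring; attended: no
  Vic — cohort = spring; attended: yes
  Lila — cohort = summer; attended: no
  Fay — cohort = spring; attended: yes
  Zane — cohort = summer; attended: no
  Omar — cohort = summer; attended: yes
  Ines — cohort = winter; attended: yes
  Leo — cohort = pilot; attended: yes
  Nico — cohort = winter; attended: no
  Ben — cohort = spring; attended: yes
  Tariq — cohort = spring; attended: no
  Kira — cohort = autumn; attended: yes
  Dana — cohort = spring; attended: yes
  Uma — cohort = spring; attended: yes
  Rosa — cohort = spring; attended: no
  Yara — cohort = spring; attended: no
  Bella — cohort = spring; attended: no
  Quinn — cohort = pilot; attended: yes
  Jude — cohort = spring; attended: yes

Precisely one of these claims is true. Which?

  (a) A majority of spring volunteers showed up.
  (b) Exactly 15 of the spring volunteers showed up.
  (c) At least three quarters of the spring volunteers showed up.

|A| = 16, |A ∩ B| = 11, |A ∖ B| = 5.
(a) requires |A ∩ B| > |A ∖ B|: true.
(b) requires |A ∩ B| = 15: false.
(c) requires |A ∩ B| / |A| ≥ 3/4: false.

(a)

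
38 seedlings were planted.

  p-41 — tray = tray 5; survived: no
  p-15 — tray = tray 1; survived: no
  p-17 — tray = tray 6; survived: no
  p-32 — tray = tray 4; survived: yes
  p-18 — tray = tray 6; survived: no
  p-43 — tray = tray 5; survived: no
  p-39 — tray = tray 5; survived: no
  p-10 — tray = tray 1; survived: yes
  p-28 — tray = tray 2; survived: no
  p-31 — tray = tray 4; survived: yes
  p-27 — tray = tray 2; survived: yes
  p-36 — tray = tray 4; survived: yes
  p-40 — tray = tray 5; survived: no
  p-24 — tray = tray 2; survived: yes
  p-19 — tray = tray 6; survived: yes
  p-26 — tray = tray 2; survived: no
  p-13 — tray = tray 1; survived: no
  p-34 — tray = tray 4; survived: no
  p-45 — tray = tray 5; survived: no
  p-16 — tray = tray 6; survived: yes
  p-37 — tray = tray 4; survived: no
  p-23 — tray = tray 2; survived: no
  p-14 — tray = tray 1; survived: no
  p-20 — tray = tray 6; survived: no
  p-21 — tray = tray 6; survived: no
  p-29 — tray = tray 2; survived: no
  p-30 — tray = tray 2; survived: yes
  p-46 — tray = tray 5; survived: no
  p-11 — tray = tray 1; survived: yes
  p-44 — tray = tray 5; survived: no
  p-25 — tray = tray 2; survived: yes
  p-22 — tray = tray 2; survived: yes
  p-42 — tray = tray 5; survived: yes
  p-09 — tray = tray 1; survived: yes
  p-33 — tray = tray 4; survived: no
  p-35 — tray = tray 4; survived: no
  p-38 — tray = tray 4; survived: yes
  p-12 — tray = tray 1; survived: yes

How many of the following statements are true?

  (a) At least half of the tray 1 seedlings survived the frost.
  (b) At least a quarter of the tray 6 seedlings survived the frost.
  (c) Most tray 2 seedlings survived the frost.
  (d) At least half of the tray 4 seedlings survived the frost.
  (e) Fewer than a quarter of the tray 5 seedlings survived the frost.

(a) tray 1: |A| = 7, |A ∩ B| = 4; needs |A ∩ B| ≥ |A ∖ B| — true.
(b) tray 6: |A| = 6, |A ∩ B| = 2; needs |A ∩ B| / |A| ≥ 1/4 — true.
(c) tray 2: |A| = 9, |A ∩ B| = 5; needs |A ∩ B| > |A ∖ B| — true.
(d) tray 4: |A| = 8, |A ∩ B| = 4; needs |A ∩ B| ≥ |A ∖ B| — true.
(e) tray 5: |A| = 8, |A ∩ B| = 1; needs |A ∩ B| / |A| < 1/4 — true.

5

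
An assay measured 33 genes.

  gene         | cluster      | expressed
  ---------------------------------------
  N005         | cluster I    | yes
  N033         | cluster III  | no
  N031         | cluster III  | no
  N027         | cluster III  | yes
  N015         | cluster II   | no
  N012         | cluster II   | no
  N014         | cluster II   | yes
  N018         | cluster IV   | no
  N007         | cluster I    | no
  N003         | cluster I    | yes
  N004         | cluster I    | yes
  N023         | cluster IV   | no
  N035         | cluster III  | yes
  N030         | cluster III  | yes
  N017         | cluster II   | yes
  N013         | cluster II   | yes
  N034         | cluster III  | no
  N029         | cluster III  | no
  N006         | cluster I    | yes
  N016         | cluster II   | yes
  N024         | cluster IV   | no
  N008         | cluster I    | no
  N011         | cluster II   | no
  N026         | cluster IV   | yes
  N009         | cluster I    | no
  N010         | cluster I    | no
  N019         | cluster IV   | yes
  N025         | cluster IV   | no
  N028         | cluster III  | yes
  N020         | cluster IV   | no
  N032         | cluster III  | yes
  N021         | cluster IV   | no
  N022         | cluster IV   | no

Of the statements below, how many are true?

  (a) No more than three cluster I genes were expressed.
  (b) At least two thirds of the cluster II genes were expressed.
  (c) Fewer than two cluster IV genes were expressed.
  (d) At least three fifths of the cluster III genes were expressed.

(a) cluster I: |A| = 8, |A ∩ B| = 4; needs |A ∩ B| ≤ 3 — false.
(b) cluster II: |A| = 7, |A ∩ B| = 4; needs |A ∩ B| / |A| ≥ 2/3 — false.
(c) cluster IV: |A| = 9, |A ∩ B| = 2; needs |A ∩ B| < 2 — false.
(d) cluster III: |A| = 9, |A ∩ B| = 5; needs |A ∩ B| / |A| ≥ 3/5 — false.

0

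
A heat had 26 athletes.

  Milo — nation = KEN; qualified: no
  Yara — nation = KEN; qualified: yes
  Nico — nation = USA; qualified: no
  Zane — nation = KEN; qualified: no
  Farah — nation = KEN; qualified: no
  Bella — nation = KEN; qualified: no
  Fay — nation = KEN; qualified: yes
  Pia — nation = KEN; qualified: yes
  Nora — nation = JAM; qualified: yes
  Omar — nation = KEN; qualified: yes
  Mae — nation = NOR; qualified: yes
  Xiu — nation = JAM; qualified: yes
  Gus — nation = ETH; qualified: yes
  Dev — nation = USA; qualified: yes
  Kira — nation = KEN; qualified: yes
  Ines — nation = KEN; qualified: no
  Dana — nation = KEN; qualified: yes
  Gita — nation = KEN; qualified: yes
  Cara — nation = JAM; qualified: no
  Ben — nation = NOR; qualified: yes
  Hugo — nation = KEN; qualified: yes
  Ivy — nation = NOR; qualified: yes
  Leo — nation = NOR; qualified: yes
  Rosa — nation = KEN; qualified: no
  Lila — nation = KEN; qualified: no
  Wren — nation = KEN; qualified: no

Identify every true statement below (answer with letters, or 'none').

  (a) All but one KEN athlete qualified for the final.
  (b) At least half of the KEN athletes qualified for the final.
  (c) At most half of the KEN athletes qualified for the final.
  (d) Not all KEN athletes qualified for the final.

|A| = 16, |A ∩ B| = 8, |A ∖ B| = 8.
(a) |A ∖ B| = 1: fails.
(b) |A ∩ B| ≥ |A ∖ B|: holds.
(c) |A ∩ B| ≤ |A ∖ B|: holds.
(d) A ⊄ B (|A ∖ B| ≥ 1): holds.

(b), (c), (d)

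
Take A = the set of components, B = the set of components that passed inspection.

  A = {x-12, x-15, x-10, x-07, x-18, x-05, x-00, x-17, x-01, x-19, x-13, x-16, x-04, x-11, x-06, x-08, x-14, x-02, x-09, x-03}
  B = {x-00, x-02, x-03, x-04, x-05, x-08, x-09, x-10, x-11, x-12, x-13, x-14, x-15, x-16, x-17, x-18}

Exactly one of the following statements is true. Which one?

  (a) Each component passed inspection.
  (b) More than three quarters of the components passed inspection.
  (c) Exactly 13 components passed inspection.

(b)

|A| = 20, |A ∩ B| = 16, |A ∖ B| = 4.
(a) requires A ⊆ B, i.e. every element of A is in B (|A ∖ B| = 0): false.
(b) requires |A ∩ B| / |A| > 3/4: true.
(c) requires |A ∩ B| = 13: false.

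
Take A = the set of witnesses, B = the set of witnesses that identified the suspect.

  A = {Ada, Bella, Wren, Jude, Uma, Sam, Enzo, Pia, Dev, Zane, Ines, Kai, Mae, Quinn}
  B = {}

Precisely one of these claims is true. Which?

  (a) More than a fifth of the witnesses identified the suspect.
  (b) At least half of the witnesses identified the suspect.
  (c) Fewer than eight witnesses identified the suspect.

(c)

|A| = 14, |A ∩ B| = 0, |A ∖ B| = 14.
(a) requires |A ∩ B| / |A| > 1/5: false.
(b) requires |A ∩ B| ≥ |A ∖ B|: false.
(c) requires |A ∩ B| < 8: true.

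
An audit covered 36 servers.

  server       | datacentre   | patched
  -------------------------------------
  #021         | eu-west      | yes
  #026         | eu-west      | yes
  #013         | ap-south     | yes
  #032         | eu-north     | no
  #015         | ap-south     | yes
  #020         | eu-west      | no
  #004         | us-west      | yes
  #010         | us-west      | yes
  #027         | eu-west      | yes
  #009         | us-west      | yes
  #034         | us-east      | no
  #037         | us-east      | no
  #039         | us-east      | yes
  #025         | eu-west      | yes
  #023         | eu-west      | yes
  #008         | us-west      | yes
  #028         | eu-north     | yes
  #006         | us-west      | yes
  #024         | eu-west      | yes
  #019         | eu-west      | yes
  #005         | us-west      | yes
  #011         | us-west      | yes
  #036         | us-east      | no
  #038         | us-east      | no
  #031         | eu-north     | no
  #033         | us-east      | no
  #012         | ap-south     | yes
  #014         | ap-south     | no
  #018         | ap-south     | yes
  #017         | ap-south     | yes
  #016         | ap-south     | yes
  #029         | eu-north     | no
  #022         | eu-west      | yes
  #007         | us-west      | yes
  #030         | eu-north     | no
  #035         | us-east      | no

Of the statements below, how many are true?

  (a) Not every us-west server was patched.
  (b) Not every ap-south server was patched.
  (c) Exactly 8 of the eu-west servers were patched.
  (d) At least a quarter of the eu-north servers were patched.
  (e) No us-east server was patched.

(a) us-west: |A| = 8, |A ∩ B| = 8; needs A ⊄ B (|A ∖ B| ≥ 1) — false.
(b) ap-south: |A| = 7, |A ∩ B| = 6; needs A ⊄ B (|A ∖ B| ≥ 1) — true.
(c) eu-west: |A| = 9, |A ∩ B| = 8; needs |A ∩ B| = 8 — true.
(d) eu-north: |A| = 5, |A ∩ B| = 1; needs |A ∩ B| / |A| ≥ 1/4 — false.
(e) us-east: |A| = 7, |A ∩ B| = 1; needs A ∩ B = ∅ (|A ∩ B| = 0) — false.

2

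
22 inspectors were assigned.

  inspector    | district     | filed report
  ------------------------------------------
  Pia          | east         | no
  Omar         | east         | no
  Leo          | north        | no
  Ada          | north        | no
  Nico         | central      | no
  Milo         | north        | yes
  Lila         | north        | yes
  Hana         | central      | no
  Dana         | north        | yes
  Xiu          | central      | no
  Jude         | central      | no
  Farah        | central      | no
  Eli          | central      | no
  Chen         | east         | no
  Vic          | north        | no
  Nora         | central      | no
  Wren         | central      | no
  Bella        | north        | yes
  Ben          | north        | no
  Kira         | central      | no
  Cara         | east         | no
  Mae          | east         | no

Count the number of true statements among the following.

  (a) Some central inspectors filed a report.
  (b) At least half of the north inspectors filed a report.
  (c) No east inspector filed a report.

2

(a) central: |A| = 9, |A ∩ B| = 0; needs A ∩ B ≠ ∅ (|A ∩ B| ≥ 1) — false.
(b) north: |A| = 8, |A ∩ B| = 4; needs |A ∩ B| ≥ |A ∖ B| — true.
(c) east: |A| = 5, |A ∩ B| = 0; needs A ∩ B = ∅ (|A ∩ B| = 0) — true.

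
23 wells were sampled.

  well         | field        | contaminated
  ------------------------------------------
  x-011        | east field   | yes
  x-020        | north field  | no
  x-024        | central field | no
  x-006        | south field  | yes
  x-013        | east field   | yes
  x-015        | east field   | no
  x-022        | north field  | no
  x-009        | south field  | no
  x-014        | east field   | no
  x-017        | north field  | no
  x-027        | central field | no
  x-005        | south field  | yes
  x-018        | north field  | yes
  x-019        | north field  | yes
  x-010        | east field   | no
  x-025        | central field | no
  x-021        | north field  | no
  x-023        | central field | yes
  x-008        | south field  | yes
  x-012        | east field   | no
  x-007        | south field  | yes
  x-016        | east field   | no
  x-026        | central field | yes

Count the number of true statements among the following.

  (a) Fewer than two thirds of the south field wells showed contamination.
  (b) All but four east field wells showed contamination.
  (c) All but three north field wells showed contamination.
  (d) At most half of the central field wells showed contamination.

(a) south field: |A| = 5, |A ∩ B| = 4; needs |A ∩ B| / |A| < 2/3 — false.
(b) east field: |A| = 7, |A ∩ B| = 2; needs |A ∖ B| = 4 — false.
(c) north field: |A| = 6, |A ∩ B| = 2; needs |A ∖ B| = 3 — false.
(d) central field: |A| = 5, |A ∩ B| = 2; needs |A ∩ B| ≤ |A ∖ B| — true.

1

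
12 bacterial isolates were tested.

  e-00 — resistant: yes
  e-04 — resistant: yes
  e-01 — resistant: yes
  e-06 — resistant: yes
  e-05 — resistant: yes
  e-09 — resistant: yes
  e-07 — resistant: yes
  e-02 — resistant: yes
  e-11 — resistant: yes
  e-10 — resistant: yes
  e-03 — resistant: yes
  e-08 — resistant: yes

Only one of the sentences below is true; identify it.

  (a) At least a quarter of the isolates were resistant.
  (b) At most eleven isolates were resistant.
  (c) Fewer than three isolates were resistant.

|A| = 12, |A ∩ B| = 12, |A ∖ B| = 0.
(a) requires |A ∩ B| / |A| ≥ 1/4: true.
(b) requires |A ∩ B| ≤ 11: false.
(c) requires |A ∩ B| < 3: false.

(a)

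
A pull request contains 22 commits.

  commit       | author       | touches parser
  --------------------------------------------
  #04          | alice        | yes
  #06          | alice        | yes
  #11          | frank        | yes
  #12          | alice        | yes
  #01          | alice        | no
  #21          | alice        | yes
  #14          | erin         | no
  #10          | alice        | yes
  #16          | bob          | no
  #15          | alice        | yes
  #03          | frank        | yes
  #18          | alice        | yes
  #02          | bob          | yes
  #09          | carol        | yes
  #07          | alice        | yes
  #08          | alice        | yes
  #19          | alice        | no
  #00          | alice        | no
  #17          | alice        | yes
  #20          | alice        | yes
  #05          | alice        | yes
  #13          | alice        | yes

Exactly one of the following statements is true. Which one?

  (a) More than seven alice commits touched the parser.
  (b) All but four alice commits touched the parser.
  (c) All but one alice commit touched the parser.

|A| = 16, |A ∩ B| = 13, |A ∖ B| = 3.
(a) requires |A ∩ B| > 7: true.
(b) requires |A ∖ B| = 4: false.
(c) requires |A ∖ B| = 1: false.

(a)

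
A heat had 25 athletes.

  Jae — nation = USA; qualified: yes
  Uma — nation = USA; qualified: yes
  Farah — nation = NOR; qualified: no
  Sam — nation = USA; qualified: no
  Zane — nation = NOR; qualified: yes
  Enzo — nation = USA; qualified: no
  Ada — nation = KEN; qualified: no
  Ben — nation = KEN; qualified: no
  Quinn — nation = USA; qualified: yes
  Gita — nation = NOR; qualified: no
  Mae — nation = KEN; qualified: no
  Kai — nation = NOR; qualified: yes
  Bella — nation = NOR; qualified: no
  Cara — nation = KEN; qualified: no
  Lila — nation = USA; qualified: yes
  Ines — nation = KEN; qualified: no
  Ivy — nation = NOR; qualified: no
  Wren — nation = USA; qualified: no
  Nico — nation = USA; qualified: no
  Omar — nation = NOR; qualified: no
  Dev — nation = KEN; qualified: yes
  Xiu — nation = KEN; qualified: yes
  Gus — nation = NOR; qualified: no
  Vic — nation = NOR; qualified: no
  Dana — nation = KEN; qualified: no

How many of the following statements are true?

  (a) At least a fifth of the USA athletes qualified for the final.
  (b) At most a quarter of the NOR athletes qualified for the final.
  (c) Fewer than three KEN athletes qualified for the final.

(a) USA: |A| = 8, |A ∩ B| = 4; needs |A ∩ B| / |A| ≥ 1/5 — true.
(b) NOR: |A| = 9, |A ∩ B| = 2; needs |A ∩ B| / |A| ≤ 1/4 — true.
(c) KEN: |A| = 8, |A ∩ B| = 2; needs |A ∩ B| < 3 — true.

3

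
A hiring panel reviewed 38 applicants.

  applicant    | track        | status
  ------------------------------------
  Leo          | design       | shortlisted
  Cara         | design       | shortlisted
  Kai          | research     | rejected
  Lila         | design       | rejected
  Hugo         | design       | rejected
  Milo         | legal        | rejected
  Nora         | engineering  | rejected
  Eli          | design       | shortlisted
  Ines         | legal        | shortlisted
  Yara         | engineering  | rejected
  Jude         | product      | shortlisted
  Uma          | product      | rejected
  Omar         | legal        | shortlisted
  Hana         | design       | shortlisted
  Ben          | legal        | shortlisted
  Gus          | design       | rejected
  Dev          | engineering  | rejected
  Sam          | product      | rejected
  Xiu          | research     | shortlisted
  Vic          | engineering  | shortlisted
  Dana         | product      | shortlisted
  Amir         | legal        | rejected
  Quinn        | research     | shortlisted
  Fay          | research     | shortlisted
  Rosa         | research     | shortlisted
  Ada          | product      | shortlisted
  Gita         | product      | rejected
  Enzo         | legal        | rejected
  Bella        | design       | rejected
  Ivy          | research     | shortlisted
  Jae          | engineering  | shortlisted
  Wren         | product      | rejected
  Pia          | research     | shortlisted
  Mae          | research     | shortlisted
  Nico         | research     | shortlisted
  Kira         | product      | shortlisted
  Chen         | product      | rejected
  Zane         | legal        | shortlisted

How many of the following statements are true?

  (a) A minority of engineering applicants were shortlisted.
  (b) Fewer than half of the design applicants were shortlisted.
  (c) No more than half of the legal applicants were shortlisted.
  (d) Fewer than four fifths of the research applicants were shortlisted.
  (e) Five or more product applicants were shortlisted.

1

(a) engineering: |A| = 5, |A ∩ B| = 2; needs |A ∩ B| < |A ∖ B| — true.
(b) design: |A| = 8, |A ∩ B| = 4; needs |A ∩ B| < |A ∖ B| — false.
(c) legal: |A| = 7, |A ∩ B| = 4; needs |A ∩ B| ≤ |A ∖ B| — false.
(d) research: |A| = 9, |A ∩ B| = 8; needs |A ∩ B| / |A| < 4/5 — false.
(e) product: |A| = 9, |A ∩ B| = 4; needs |A ∩ B| ≥ 5 — false.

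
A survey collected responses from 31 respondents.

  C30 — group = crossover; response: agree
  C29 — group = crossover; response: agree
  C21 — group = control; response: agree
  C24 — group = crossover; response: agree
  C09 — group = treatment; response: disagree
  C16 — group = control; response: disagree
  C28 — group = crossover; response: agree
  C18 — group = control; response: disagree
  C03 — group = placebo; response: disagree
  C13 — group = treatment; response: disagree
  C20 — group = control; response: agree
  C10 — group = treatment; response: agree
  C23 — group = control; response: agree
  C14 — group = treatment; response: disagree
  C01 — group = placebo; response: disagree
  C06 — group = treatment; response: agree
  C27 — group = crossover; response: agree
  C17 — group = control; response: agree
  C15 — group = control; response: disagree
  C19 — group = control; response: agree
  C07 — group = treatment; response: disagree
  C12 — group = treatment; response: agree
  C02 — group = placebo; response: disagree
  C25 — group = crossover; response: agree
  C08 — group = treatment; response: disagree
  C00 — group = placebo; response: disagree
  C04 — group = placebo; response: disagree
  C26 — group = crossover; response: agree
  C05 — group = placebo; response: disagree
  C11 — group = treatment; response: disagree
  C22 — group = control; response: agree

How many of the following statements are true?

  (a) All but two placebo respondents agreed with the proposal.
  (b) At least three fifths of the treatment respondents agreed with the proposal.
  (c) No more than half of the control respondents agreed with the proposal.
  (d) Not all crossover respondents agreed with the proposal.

0

(a) placebo: |A| = 6, |A ∩ B| = 0; needs |A ∖ B| = 2 — false.
(b) treatment: |A| = 9, |A ∩ B| = 3; needs |A ∩ B| / |A| ≥ 3/5 — false.
(c) control: |A| = 9, |A ∩ B| = 6; needs |A ∩ B| ≤ |A ∖ B| — false.
(d) crossover: |A| = 7, |A ∩ B| = 7; needs A ⊄ B (|A ∖ B| ≥ 1) — false.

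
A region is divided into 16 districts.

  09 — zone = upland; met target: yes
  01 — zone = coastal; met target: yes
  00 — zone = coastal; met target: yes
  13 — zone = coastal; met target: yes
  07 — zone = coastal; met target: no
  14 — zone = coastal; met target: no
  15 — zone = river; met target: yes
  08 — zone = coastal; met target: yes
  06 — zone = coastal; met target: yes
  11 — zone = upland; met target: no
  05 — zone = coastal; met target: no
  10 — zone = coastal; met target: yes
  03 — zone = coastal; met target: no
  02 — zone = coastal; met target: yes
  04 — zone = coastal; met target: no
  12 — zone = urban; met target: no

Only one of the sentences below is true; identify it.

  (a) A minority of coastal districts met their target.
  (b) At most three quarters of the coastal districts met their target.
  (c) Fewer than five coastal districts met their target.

|A| = 12, |A ∩ B| = 7, |A ∖ B| = 5.
(a) requires |A ∩ B| < |A ∖ B|: false.
(b) requires |A ∩ B| / |A| ≤ 3/4: true.
(c) requires |A ∩ B| < 5: false.

(b)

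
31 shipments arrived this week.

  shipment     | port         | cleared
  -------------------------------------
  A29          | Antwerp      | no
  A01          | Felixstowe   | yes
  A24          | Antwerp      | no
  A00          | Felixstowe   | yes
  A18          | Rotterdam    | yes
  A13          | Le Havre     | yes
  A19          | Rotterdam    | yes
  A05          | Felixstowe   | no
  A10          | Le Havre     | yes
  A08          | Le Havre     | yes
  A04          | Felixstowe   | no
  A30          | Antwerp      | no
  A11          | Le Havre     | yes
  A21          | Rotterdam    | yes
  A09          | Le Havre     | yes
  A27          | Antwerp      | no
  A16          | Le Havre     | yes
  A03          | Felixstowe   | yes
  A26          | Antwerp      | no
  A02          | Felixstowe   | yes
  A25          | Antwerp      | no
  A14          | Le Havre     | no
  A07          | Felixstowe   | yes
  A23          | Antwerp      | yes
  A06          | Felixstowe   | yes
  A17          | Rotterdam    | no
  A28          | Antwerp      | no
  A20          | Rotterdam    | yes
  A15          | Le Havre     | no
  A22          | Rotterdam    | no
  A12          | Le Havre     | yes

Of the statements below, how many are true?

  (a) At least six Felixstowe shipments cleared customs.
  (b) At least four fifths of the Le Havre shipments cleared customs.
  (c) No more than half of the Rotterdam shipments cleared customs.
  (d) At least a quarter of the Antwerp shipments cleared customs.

1

(a) Felixstowe: |A| = 8, |A ∩ B| = 6; needs |A ∩ B| ≥ 6 — true.
(b) Le Havre: |A| = 9, |A ∩ B| = 7; needs |A ∩ B| / |A| ≥ 4/5 — false.
(c) Rotterdam: |A| = 6, |A ∩ B| = 4; needs |A ∩ B| ≤ |A ∖ B| — false.
(d) Antwerp: |A| = 8, |A ∩ B| = 1; needs |A ∩ B| / |A| ≥ 1/4 — false.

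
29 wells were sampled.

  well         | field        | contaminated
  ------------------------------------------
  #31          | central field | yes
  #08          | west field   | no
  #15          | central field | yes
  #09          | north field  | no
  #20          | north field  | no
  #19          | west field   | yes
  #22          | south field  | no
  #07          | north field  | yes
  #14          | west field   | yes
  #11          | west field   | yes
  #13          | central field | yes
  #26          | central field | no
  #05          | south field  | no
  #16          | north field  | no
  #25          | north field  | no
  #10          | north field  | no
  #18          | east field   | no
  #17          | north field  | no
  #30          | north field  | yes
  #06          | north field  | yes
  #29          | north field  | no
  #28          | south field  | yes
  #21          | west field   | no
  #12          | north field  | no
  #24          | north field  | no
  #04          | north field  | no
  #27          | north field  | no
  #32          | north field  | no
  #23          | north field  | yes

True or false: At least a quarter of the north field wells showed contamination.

True

Truth condition: |A ∩ B| / |A| ≥ 1/4.
|A| = 16, |A ∩ B| = 4, |A ∖ B| = 12.
|A ∩ B|/|A| = 4/16, so the statement is true.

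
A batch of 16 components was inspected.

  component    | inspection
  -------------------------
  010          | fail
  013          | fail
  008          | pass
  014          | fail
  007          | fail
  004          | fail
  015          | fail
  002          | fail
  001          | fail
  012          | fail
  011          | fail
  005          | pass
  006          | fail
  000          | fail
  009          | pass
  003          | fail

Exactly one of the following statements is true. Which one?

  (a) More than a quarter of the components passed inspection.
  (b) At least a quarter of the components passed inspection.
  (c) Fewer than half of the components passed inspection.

(c)

|A| = 16, |A ∩ B| = 3, |A ∖ B| = 13.
(a) requires |A ∩ B| / |A| > 1/4: false.
(b) requires |A ∩ B| / |A| ≥ 1/4: false.
(c) requires |A ∩ B| < |A ∖ B|: true.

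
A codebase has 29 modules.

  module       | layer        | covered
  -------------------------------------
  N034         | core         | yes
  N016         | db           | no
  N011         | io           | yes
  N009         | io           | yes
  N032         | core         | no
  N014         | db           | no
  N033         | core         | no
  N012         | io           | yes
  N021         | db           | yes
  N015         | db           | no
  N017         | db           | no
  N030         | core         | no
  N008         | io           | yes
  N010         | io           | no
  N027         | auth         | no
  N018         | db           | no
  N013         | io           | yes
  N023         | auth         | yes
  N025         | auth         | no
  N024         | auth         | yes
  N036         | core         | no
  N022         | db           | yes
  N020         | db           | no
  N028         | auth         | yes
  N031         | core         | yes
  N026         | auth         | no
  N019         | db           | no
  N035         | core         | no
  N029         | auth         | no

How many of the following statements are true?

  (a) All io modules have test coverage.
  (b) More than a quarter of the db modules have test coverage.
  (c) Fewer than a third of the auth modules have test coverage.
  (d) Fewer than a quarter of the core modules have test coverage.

0

(a) io: |A| = 6, |A ∩ B| = 5; needs A ⊆ B, i.e. every element of A is in B (|A ∖ B| = 0) — false.
(b) db: |A| = 9, |A ∩ B| = 2; needs |A ∩ B| / |A| > 1/4 — false.
(c) auth: |A| = 7, |A ∩ B| = 3; needs |A ∩ B| / |A| < 1/3 — false.
(d) core: |A| = 7, |A ∩ B| = 2; needs |A ∩ B| / |A| < 1/4 — false.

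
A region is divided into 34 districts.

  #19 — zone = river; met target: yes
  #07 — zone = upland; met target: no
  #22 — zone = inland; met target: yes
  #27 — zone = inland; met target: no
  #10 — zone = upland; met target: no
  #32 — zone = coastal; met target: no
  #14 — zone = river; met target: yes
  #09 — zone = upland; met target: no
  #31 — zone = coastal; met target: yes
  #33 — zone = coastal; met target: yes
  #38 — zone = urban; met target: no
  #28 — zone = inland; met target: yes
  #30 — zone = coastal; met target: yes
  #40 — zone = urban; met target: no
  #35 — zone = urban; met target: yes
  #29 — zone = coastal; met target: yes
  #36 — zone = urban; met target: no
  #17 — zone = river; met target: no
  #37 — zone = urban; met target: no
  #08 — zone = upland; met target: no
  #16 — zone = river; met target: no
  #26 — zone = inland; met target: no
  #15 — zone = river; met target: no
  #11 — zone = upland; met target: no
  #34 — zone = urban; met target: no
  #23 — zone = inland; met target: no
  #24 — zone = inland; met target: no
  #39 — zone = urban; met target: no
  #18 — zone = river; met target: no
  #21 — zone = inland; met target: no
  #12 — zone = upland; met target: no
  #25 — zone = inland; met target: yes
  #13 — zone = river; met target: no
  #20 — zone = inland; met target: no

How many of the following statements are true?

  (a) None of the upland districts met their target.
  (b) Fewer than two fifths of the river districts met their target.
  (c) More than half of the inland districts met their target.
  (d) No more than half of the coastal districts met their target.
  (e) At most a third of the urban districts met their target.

3

(a) upland: |A| = 6, |A ∩ B| = 0; needs A ∩ B = ∅ (|A ∩ B| = 0) — true.
(b) river: |A| = 7, |A ∩ B| = 2; needs |A ∩ B| / |A| < 2/5 — true.
(c) inland: |A| = 9, |A ∩ B| = 3; needs |A ∩ B| > |A ∖ B| — false.
(d) coastal: |A| = 5, |A ∩ B| = 4; needs |A ∩ B| ≤ |A ∖ B| — false.
(e) urban: |A| = 7, |A ∩ B| = 1; needs |A ∩ B| / |A| ≤ 1/3 — true.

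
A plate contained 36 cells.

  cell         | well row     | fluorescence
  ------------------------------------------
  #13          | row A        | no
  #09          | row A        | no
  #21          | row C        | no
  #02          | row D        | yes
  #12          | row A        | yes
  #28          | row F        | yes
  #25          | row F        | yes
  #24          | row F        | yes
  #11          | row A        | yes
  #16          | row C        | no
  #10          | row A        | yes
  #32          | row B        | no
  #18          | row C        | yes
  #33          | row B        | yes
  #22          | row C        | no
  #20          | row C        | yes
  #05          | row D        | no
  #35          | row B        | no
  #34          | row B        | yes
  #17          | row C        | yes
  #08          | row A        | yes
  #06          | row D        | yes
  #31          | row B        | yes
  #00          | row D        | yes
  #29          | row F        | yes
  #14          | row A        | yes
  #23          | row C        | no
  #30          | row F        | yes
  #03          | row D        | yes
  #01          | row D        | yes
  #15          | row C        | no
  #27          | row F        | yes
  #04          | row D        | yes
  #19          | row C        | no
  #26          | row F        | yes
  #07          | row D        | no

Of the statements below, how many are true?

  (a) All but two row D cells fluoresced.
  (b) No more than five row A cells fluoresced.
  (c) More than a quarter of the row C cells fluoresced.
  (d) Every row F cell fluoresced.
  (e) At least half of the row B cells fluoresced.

5

(a) row D: |A| = 8, |A ∩ B| = 6; needs |A ∖ B| = 2 — true.
(b) row A: |A| = 7, |A ∩ B| = 5; needs |A ∩ B| ≤ 5 — true.
(c) row C: |A| = 9, |A ∩ B| = 3; needs |A ∩ B| / |A| > 1/4 — true.
(d) row F: |A| = 7, |A ∩ B| = 7; needs A ⊆ B, i.e. every element of A is in B (|A ∖ B| = 0) — true.
(e) row B: |A| = 5, |A ∩ B| = 3; needs |A ∩ B| ≥ |A ∖ B| — true.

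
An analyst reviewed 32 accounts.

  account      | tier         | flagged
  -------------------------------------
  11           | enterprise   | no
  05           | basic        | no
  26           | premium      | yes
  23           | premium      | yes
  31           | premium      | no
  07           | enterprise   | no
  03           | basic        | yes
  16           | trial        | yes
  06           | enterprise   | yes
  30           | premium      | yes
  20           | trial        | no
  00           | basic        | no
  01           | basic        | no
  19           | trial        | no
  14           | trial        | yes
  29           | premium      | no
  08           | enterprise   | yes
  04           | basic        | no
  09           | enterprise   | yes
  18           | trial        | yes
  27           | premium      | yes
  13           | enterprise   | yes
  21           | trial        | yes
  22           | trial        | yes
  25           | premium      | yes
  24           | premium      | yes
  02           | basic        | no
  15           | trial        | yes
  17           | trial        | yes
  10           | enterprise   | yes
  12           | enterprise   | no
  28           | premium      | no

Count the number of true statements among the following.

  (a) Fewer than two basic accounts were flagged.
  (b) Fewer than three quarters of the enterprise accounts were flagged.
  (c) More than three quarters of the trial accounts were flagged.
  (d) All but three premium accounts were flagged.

4

(a) basic: |A| = 6, |A ∩ B| = 1; needs |A ∩ B| < 2 — true.
(b) enterprise: |A| = 8, |A ∩ B| = 5; needs |A ∩ B| / |A| < 3/4 — true.
(c) trial: |A| = 9, |A ∩ B| = 7; needs |A ∩ B| / |A| > 3/4 — true.
(d) premium: |A| = 9, |A ∩ B| = 6; needs |A ∖ B| = 3 — true.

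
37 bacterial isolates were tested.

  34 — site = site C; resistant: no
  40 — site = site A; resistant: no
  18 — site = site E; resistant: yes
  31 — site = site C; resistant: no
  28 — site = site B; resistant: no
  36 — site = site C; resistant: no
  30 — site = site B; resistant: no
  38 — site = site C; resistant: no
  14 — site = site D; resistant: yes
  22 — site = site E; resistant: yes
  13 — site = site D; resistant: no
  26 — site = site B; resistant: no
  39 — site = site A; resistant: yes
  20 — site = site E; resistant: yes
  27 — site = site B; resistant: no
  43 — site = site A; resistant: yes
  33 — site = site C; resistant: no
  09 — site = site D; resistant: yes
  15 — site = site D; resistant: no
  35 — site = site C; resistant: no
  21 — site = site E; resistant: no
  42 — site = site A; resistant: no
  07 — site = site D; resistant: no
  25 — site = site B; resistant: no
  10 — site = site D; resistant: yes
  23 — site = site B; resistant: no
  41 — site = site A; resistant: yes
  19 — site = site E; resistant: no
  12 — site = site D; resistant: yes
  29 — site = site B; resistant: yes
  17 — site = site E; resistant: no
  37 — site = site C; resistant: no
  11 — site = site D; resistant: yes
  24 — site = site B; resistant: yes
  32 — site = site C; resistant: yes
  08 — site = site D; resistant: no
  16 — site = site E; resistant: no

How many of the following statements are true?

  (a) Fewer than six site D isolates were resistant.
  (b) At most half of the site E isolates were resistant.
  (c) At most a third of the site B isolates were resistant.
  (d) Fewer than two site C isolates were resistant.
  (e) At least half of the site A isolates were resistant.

5

(a) site D: |A| = 9, |A ∩ B| = 5; needs |A ∩ B| < 6 — true.
(b) site E: |A| = 7, |A ∩ B| = 3; needs |A ∩ B| ≤ |A ∖ B| — true.
(c) site B: |A| = 8, |A ∩ B| = 2; needs |A ∩ B| / |A| ≤ 1/3 — true.
(d) site C: |A| = 8, |A ∩ B| = 1; needs |A ∩ B| < 2 — true.
(e) site A: |A| = 5, |A ∩ B| = 3; needs |A ∩ B| ≥ |A ∖ B| — true.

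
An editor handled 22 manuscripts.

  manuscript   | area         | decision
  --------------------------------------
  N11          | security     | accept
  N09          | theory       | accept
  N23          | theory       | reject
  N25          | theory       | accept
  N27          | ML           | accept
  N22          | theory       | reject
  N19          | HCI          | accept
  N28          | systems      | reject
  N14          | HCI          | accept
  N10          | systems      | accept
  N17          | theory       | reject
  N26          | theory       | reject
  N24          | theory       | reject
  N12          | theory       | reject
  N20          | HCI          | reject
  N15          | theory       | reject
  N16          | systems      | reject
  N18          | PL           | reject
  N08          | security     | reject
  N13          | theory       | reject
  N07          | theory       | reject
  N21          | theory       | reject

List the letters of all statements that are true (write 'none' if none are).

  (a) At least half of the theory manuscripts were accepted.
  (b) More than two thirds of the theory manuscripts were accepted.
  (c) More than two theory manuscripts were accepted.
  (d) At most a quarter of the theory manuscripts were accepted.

|A| = 12, |A ∩ B| = 2, |A ∖ B| = 10.
(a) |A ∩ B| ≥ |A ∖ B|: fails.
(b) |A ∩ B| / |A| > 2/3: fails.
(c) |A ∩ B| > 2: fails.
(d) |A ∩ B| / |A| ≤ 1/4: holds.

(d)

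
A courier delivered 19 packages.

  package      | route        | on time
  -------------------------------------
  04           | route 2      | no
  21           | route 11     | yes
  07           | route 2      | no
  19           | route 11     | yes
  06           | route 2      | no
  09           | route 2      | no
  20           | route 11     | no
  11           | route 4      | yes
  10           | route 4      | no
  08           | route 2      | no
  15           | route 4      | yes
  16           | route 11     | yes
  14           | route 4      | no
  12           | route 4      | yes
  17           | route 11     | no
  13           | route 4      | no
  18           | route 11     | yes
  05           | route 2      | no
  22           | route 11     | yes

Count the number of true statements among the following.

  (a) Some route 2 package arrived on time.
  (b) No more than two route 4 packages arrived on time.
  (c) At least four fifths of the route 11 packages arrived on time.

(a) route 2: |A| = 6, |A ∩ B| = 0; needs A ∩ B ≠ ∅ (|A ∩ B| ≥ 1) — false.
(b) route 4: |A| = 6, |A ∩ B| = 3; needs |A ∩ B| ≤ 2 — false.
(c) route 11: |A| = 7, |A ∩ B| = 5; needs |A ∩ B| / |A| ≥ 4/5 — false.

0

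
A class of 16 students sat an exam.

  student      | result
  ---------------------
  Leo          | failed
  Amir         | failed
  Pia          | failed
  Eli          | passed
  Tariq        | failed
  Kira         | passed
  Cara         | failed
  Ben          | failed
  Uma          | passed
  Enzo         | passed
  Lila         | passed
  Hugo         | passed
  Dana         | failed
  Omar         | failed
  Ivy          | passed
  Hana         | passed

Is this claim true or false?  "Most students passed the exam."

False

Truth condition: |A ∩ B| > |A ∖ B|.
|A| = 16, |A ∩ B| = 8, |A ∖ B| = 8.
8 = 8, so the statement is false.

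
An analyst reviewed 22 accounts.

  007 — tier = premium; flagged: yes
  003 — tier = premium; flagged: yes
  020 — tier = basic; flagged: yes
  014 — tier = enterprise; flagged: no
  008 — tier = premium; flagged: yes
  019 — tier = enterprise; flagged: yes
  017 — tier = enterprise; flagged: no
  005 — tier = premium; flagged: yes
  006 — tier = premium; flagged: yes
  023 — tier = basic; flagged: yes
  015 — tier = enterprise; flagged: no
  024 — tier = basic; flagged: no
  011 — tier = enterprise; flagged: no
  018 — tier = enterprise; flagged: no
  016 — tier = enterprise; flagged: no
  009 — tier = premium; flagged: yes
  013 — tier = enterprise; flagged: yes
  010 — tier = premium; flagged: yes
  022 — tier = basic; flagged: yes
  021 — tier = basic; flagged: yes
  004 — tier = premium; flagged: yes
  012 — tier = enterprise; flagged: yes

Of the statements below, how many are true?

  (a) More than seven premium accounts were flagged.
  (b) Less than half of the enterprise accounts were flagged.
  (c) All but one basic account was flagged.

3

(a) premium: |A| = 8, |A ∩ B| = 8; needs |A ∩ B| > 7 — true.
(b) enterprise: |A| = 9, |A ∩ B| = 3; needs |A ∩ B| < |A ∖ B| — true.
(c) basic: |A| = 5, |A ∩ B| = 4; needs |A ∖ B| = 1 — true.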